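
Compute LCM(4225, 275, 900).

4225 = 5² · 13²; 275 = 5² · 11; 900 = 2² · 3² · 5²
lcm takes max exponent of each prime: 2² · 3² · 5² · 11 · 13² = 1673100

1673100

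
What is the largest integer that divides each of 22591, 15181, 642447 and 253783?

22591 = 19 · 29 · 41; 15181 = 17 · 19 · 47; 642447 = 3² · 13 · 17² · 19; 253783 = 19³ · 37
gcd takes min exponent of each prime: 19 = 19

19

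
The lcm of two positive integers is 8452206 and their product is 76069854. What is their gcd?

9

From gcd × lcm = mn: gcd = 76069854 / 8452206 = 9.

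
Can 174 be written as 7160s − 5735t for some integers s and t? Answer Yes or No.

gcd(7160, 5735): 7160 = 1·5735 + 1425; 5735 = 4·1425 + 35; 1425 = 40·35 + 25; 35 = 1·25 + 10; 25 = 2·10 + 5; 10 = 2·5 + 0 → 5
5 does not divide 174, so a solution does not exist.

No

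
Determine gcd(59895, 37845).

59895 = 3² · 5 · 11³
37845 = 3² · 5 · 29²
Common: 3² · 5 = 45

45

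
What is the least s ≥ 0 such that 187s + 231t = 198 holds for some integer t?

6

Euclid: 231 = 1·187 + 44; 187 = 4·44 + 11; 44 = 4·11 + 0 → gcd = 11; 198 = 11·18.
Back-substitution yields 187·(5) + 231·(-4) = 11, so one solution is s = 5·18 = 90, t = -4·18 = -72.
Solutions in s differ by 231/11 = 21; the one in [0, 21) is 90 mod 21 = 6.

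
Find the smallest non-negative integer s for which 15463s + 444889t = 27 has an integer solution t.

413327

gcd(15463, 444889) = 1 (Euclid: 444889 = 28·15463 + 11925; 15463 = 1·11925 + 3538; 11925 = 3·3538 + 1311; 3538 = 2·1311 + 916; 1311 = 1·916 + 395; 916 = 2·395 + 126; 395 = 3·126 + 17; 126 = 7·17 + 7; 17 = 2·7 + 3; 7 = 2·3 + 1; 3 = 3·1 + 0), and 1 | 27.
Extended Euclid: 15463·(130650) + 444889·(-4541) = 1. Scale by 27: s₀ = 3527550.
General solution s = s₀ + 444889k; reducing mod 444889 gives s = 413327 (and t = -14366).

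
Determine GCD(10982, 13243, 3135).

19

gcd(10982, 13243): 13243 = 1·10982 + 2261; 10982 = 4·2261 + 1938; 2261 = 1·1938 + 323; 1938 = 6·323 + 0 → 323
gcd(323, 3135): 3135 = 9·323 + 228; 323 = 1·228 + 95; 228 = 2·95 + 38; 95 = 2·38 + 19; 38 = 2·19 + 0 → 19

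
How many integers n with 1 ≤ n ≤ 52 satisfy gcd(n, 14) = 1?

14 = 2·7. Inclusion–exclusion on these primes:
52 − ⌊52/2⌋ − ⌊52/7⌋ + ⌊52/14⌋ = 22

22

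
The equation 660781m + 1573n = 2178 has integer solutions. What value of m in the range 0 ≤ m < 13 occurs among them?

Euclid: 660781 = 420·1573 + 121; 1573 = 13·121 + 0 → gcd = 121; 2178 = 121·18.
Back-substitution yields 660781·(1) + 1573·(-420) = 121, so one solution is m = 1·18 = 18, n = -420·18 = -7560.
Solutions in m differ by 1573/121 = 13; the one in [0, 13) is 18 mod 13 = 5.

5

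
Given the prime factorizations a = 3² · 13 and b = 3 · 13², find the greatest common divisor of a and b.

min exponent per shared prime: 3 · 13 = 39

39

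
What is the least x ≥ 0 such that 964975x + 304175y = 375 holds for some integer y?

Euclid: 964975 = 3·304175 + 52450; 304175 = 5·52450 + 41925; 52450 = 1·41925 + 10525; 41925 = 3·10525 + 10350; 10525 = 1·10350 + 175; 10350 = 59·175 + 25; 175 = 7·25 + 0 → gcd = 25; 375 = 25·15.
Back-substitution yields 964975·(-1734) + 304175·(5501) = 25, so one solution is x = -1734·15 = -26010, y = 5501·15 = 82515.
Solutions in x differ by 304175/25 = 12167; the one in [0, 12167) is -26010 mod 12167 = 10491.

10491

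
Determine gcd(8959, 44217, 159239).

289

8959 = 17² · 31; 44217 = 3² · 17³; 159239 = 17² · 19 · 29
gcd takes min exponent of each prime: 17² = 289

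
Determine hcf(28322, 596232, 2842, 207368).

98

gcd(28322, 596232): 596232 = 21·28322 + 1470; 28322 = 19·1470 + 392; 1470 = 3·392 + 294; 392 = 1·294 + 98; 294 = 3·98 + 0 → 98
gcd(98, 2842): 2842 = 29·98 + 0 → 98
gcd(98, 207368): 207368 = 2116·98 + 0 → 98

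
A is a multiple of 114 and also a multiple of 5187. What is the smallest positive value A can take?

gcd first: 5187 = 45·114 + 57; 114 = 2·57 + 0 → gcd = 57
lcm = 114·5187/gcd = 591318/57 = 10374

10374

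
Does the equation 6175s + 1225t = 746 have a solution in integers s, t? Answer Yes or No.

By Bézout, 6175s + 1225t = 746 has integer solutions iff gcd(6175, 1225) | 746.
Euclid: 6175 = 5·1225 + 50; 1225 = 24·50 + 25; 50 = 2·25 + 0. gcd = 25; 746 mod 25 = 21. No.

No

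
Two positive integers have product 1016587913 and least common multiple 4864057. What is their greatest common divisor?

209

From gcd × lcm = uv: gcd = 1016587913 / 4864057 = 209.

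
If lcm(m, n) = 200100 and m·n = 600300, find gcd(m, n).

From gcd × lcm = mn: gcd = 600300 / 200100 = 3.

3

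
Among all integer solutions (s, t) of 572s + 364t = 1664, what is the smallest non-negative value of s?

1

gcd(572, 364) = 52 (Euclid: 572 = 1·364 + 208; 364 = 1·208 + 156; 208 = 1·156 + 52; 156 = 3·52 + 0), and 52 | 1664.
Extended Euclid: 572·(2) + 364·(-3) = 52. Scale by 32: s₀ = 64.
General solution s = s₀ + 7k; reducing mod 7 gives s = 1 (and t = 3).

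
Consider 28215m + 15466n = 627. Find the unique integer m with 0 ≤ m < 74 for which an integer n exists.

Reduce mod 15466: 28215m ≡ 627 (mod 15466). With g = gcd(28215, 15466) = 209 dividing 627, divide through: 135m ≡ 3 (mod 74).
Since gcd(135, 74) = 1, m ≡ 3·(135)⁻¹ ≡ 51 (mod 74). Smallest non-negative: 51.

51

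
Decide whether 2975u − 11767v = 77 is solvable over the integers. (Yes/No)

Yes

gcd(2975, 11767): 11767 = 3·2975 + 2842; 2975 = 1·2842 + 133; 2842 = 21·133 + 49; 133 = 2·49 + 35; 49 = 1·35 + 14; 35 = 2·14 + 7; 14 = 2·7 + 0 → 7
7 divides 77, so a solution exists.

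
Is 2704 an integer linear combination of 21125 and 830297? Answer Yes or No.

Yes

By Bézout, 21125p + 830297q = 2704 has integer solutions iff gcd(21125, 830297) | 2704.
Euclid: 830297 = 39·21125 + 6422; 21125 = 3·6422 + 1859; 6422 = 3·1859 + 845; 1859 = 2·845 + 169; 845 = 5·169 + 0. gcd = 169; 2704 mod 169 = 0. Yes.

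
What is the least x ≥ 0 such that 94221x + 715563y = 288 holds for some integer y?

gcd(94221, 715563) = 9 (Euclid: 715563 = 7·94221 + 56016; 94221 = 1·56016 + 38205; 56016 = 1·38205 + 17811; 38205 = 2·17811 + 2583; 17811 = 6·2583 + 2313; 2583 = 1·2313 + 270; 2313 = 8·270 + 153; 270 = 1·153 + 117; 153 = 1·117 + 36; 117 = 3·36 + 9; 36 = 4·9 + 0), and 9 | 288.
Extended Euclid: 94221·(18561) + 715563·(-2444) = 9. Scale by 32: x₀ = 593952.
General solution x = x₀ + 79507t; reducing mod 79507 gives x = 37403 (and y = -4925).

37403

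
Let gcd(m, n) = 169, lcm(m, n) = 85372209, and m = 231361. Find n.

62361

Using mn = gcd(m,n)·lcm(m,n) = 169·85372209 = 14427903321, we get n = 14427903321/231361 = 62361.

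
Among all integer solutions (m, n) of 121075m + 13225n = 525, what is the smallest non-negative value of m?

497

Euclid: 121075 = 9·13225 + 2050; 13225 = 6·2050 + 925; 2050 = 2·925 + 200; 925 = 4·200 + 125; 200 = 1·125 + 75; 125 = 1·75 + 50; 75 = 1·50 + 25; 50 = 2·25 + 0 → gcd = 25; 525 = 25·21.
Back-substitution yields 121075·(200) + 13225·(-1831) = 25, so one solution is m = 200·21 = 4200, n = -1831·21 = -38451.
Solutions in m differ by 13225/25 = 529; the one in [0, 529) is 4200 mod 529 = 497.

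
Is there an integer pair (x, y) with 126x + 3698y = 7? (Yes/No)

No

gcd(126, 3698): 3698 = 29·126 + 44; 126 = 2·44 + 38; 44 = 1·38 + 6; 38 = 6·6 + 2; 6 = 3·2 + 0 → 2
2 does not divide 7, so a solution does not exist.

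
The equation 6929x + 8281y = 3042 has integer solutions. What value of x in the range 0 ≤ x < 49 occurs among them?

10

Reduce mod 8281: 6929x ≡ 3042 (mod 8281). With g = gcd(6929, 8281) = 169 dividing 3042, divide through: 41x ≡ 18 (mod 49).
Since gcd(41, 49) = 1, x ≡ 18·(41)⁻¹ ≡ 10 (mod 49). Smallest non-negative: 10.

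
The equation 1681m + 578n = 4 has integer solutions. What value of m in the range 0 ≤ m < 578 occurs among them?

338

Euclid: 1681 = 2·578 + 525; 578 = 1·525 + 53; 525 = 9·53 + 48; 53 = 1·48 + 5; 48 = 9·5 + 3; 5 = 1·3 + 2; 3 = 1·2 + 1; 2 = 2·1 + 0 → gcd = 1; 4 = 1·4.
Back-substitution yields 1681·(229) + 578·(-666) = 1, so one solution is m = 229·4 = 916, n = -666·4 = -2664.
Solutions in m differ by 578/1 = 578; the one in [0, 578) is 916 mod 578 = 338.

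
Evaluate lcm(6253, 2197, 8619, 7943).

lcm(6253, 2197) = 6253·2197/gcd = 13737841/169 = 81289
lcm(81289, 8619) = 81289·8619/gcd = 700629891/169 = 4145739
lcm(4145739, 7943) = 4145739·7943/gcd = 32929604877/169 = 194849733

194849733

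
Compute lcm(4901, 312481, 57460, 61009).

lcm(4901, 312481) = 4901·312481/gcd = 1531469381/169 = 9061949
lcm(9061949, 57460) = 9061949·57460/gcd = 520699589540/169 = 3081062660
lcm(3081062660, 61009) = 3081062660·61009/gcd = 187972551823940/169 = 1112263620260

1112263620260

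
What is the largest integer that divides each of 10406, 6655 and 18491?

11

10406 = 2 · 11² · 43; 6655 = 5 · 11³; 18491 = 11 · 41²
gcd takes min exponent of each prime: 11 = 11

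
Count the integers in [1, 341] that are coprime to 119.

Prime factors of 119: 7, 17. Count integers ≤ 341 divisible by none of them.
By inclusion–exclusion: 341 − ⌊341/7⌋ − ⌊341/17⌋ + ⌊341/119⌋ = 275.

275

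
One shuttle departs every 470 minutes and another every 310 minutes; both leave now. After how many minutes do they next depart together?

470 = 2 · 5 · 47; 310 = 2 · 5 · 31
max exponents: 2 · 5 · 31 · 47 = 14570

14570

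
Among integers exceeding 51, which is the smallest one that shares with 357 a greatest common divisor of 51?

Multiples of 51 above 51: 51·2, 51·3, … . Need the cofactor coprime to 357/51 = 7.
Checking s = 2, 3, … the first with gcd(s, 7) = 1 is s = 2, giving 102.

102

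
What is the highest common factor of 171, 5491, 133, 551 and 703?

19

171 = 3² · 19; 5491 = 17² · 19; 133 = 7 · 19; 551 = 19 · 29; 703 = 19 · 37
gcd takes min exponent of each prime: 19 = 19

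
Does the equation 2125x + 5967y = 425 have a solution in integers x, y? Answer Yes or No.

By Bézout, 2125x + 5967y = 425 has integer solutions iff gcd(2125, 5967) | 425.
Euclid: 5967 = 2·2125 + 1717; 2125 = 1·1717 + 408; 1717 = 4·408 + 85; 408 = 4·85 + 68; 85 = 1·68 + 17; 68 = 4·17 + 0. gcd = 17; 425 mod 17 = 0. Yes.

Yes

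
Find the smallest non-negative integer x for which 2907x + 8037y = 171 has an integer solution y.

Euclid: 8037 = 2·2907 + 2223; 2907 = 1·2223 + 684; 2223 = 3·684 + 171; 684 = 4·171 + 0 → gcd = 171; 171 = 171·1.
Back-substitution yields 2907·(-11) + 8037·(4) = 171, so one solution is x = -11·1 = -11, y = 4·1 = 4.
Solutions in x differ by 8037/171 = 47; the one in [0, 47) is -11 mod 47 = 36.

36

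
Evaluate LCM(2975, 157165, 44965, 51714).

8851946143950

2975 = 5² · 7 · 17; 157165 = 5 · 17 · 43²; 44965 = 5 · 17 · 23²; 51714 = 2 · 3² · 13² · 17
lcm takes max exponent of each prime: 2 · 3² · 5² · 7 · 13² · 17 · 23² · 43² = 8851946143950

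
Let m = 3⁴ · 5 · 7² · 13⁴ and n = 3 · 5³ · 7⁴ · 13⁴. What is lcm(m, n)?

max exponent per prime: 3⁴ · 5³ · 7⁴ · 13⁴ = 694321480125

694321480125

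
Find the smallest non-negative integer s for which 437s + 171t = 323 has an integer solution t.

7

gcd(437, 171) = 19 (Euclid: 437 = 2·171 + 95; 171 = 1·95 + 76; 95 = 1·76 + 19; 76 = 4·19 + 0), and 19 | 323.
Extended Euclid: 437·(2) + 171·(-5) = 19. Scale by 17: s₀ = 34.
General solution s = s₀ + 9k; reducing mod 9 gives s = 7 (and t = -16).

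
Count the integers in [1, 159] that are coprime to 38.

76

38 = 2·19. Inclusion–exclusion on these primes:
159 − ⌊159/2⌋ − ⌊159/19⌋ + ⌊159/38⌋ = 76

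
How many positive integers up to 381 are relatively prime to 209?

209 = 11·19. Inclusion–exclusion on these primes:
381 − ⌊381/11⌋ − ⌊381/19⌋ + ⌊381/209⌋ = 328

328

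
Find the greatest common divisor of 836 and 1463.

836 = 2² · 11 · 19
1463 = 7 · 11 · 19
Common: 11 · 19 = 209

209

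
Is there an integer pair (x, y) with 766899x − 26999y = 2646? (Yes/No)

By Bézout, 766899x − 26999y = 2646 has integer solutions iff gcd(766899, 26999) | 2646.
Euclid: 766899 = 28·26999 + 10927; 26999 = 2·10927 + 5145; 10927 = 2·5145 + 637; 5145 = 8·637 + 49; 637 = 13·49 + 0. gcd = 49; 2646 mod 49 = 0. Yes.

Yes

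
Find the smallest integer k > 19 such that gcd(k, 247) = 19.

247 = 19·13. Any k with gcd(k, 247) = 19 is a multiple of 19, say 19s, with s coprime to 13.
Need s > 19/19, so s ≥ 2. First s ≥ 2 with gcd(s, 13) = 1 is s = 2. Thus k = 19·2 = 38.

38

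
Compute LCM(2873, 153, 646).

2873 = 13² · 17; 153 = 3² · 17; 646 = 2 · 17 · 19
lcm takes max exponent of each prime: 2 · 3² · 13² · 17 · 19 = 982566

982566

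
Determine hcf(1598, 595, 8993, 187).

1598 = 2 · 17 · 47; 595 = 5 · 7 · 17; 8993 = 17 · 23²; 187 = 11 · 17
gcd takes min exponent of each prime: 17 = 17

17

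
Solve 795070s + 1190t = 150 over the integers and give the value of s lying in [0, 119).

Reduce mod 1190: 795070s ≡ 150 (mod 1190). With g = gcd(795070, 1190) = 10 dividing 150, divide through: 79507s ≡ 15 (mod 119).
Since gcd(79507, 119) = 1, s ≡ 15·(79507)⁻¹ ≡ 1 (mod 119). Smallest non-negative: 1.

1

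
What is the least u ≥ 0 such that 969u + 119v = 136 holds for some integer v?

gcd(969, 119) = 17 (Euclid: 969 = 8·119 + 17; 119 = 7·17 + 0), and 17 | 136.
Extended Euclid: 969·(1) + 119·(-8) = 17. Scale by 8: u₀ = 8.
General solution u = u₀ + 7t; reducing mod 7 gives u = 1 (and v = -7).

1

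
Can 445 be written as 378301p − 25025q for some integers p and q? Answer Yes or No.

No

By Bézout, 378301p − 25025q = 445 has integer solutions iff gcd(378301, 25025) | 445.
Euclid: 378301 = 15·25025 + 2926; 25025 = 8·2926 + 1617; 2926 = 1·1617 + 1309; 1617 = 1·1309 + 308; 1309 = 4·308 + 77; 308 = 4·77 + 0. gcd = 77; 445 mod 77 = 60. No.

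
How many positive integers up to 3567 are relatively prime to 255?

1790

255 = 3·5·17. Inclusion–exclusion on these primes:
3567 − ⌊3567/3⌋ − ⌊3567/5⌋ − ⌊3567/17⌋ + ⌊3567/15⌋ + ⌊3567/51⌋ + ⌊3567/85⌋ − ⌊3567/255⌋ = 1790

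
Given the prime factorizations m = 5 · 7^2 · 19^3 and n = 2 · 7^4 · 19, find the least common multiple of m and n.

max exponent per prime: 2 · 5 · 7^4 · 19^3 = 164684590

164684590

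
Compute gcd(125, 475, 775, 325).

gcd(125, 475): 475 = 3·125 + 100; 125 = 1·100 + 25; 100 = 4·25 + 0 → 25
gcd(25, 775): 775 = 31·25 + 0 → 25
gcd(25, 325): 325 = 13·25 + 0 → 25

25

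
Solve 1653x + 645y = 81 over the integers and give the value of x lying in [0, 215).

Reduce mod 645: 1653x ≡ 81 (mod 645). With g = gcd(1653, 645) = 3 dividing 81, divide through: 551x ≡ 27 (mod 215).
Since gcd(551, 215) = 1, x ≡ 27·(551)⁻¹ ≡ 2 (mod 215). Smallest non-negative: 2.

2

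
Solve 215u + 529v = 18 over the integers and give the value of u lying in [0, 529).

192

Euclid: 529 = 2·215 + 99; 215 = 2·99 + 17; 99 = 5·17 + 14; 17 = 1·14 + 3; 14 = 4·3 + 2; 3 = 1·2 + 1; 2 = 2·1 + 0 → gcd = 1; 18 = 1·18.
Back-substitution yields 215·(187) + 529·(-76) = 1, so one solution is u = 187·18 = 3366, v = -76·18 = -1368.
Solutions in u differ by 529/1 = 529; the one in [0, 529) is 3366 mod 529 = 192.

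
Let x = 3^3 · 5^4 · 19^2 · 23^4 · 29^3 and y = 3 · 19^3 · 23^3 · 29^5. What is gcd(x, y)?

min exponent per shared prime: 3 · 19^2 · 23^3 · 29^3 = 321370462929

321370462929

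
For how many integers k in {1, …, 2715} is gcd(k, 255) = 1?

1363

Prime factors of 255: 3, 5, 17. Count integers ≤ 2715 divisible by none of them.
By inclusion–exclusion: 2715 − ⌊2715/3⌋ − ⌊2715/5⌋ − ⌊2715/17⌋ + ⌊2715/15⌋ + ⌊2715/51⌋ + ⌊2715/85⌋ − ⌊2715/255⌋ = 1363.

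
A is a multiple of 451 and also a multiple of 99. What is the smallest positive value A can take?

451 = 11 · 41; 99 = 3² · 11
max exponents: 3² · 11 · 41 = 4059

4059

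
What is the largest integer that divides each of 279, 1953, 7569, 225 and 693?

9

gcd(279, 1953): 1953 = 7·279 + 0 → 279
gcd(279, 7569): 7569 = 27·279 + 36; 279 = 7·36 + 27; 36 = 1·27 + 9; 27 = 3·9 + 0 → 9
gcd(9, 225): 225 = 25·9 + 0 → 9
gcd(9, 693): 693 = 77·9 + 0 → 9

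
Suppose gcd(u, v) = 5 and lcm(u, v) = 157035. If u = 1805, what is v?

u·v = gcd·lcm = 5·157035 = 785175, so v = 785175/1805 = 435.

435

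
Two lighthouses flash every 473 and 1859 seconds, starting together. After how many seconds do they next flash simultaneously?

79937

473 = 11 · 43; 1859 = 11 · 13²
max exponents: 11 · 13² · 43 = 79937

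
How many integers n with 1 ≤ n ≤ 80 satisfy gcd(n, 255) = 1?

255 = 3·5·17. Inclusion–exclusion on these primes:
80 − ⌊80/3⌋ − ⌊80/5⌋ − ⌊80/17⌋ + ⌊80/15⌋ + ⌊80/51⌋ + ⌊80/85⌋ − ⌊80/255⌋ = 40

40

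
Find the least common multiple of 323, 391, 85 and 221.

482885

lcm(323, 391) = 323·391/gcd = 126293/17 = 7429
lcm(7429, 85) = 7429·85/gcd = 631465/17 = 37145
lcm(37145, 221) = 37145·221/gcd = 8209045/17 = 482885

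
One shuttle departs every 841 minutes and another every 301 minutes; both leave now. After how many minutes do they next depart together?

gcd first: 841 = 2·301 + 239; 301 = 1·239 + 62; 239 = 3·62 + 53; 62 = 1·53 + 9; 53 = 5·9 + 8; 9 = 1·8 + 1; 8 = 8·1 + 0 → gcd = 1
lcm = 841·301/gcd = 253141/1 = 253141

253141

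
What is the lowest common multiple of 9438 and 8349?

217074

9438 = 2 · 3 · 11² · 13; 8349 = 3 · 11² · 23
max exponents: 2 · 3 · 11² · 13 · 23 = 217074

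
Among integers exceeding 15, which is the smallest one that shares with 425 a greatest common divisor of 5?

20

425 = 5·85. Any a with gcd(a, 425) = 5 is a multiple of 5, say 5s, with s coprime to 85.
Need s > 15/5, so s ≥ 4. First s ≥ 4 with gcd(s, 85) = 1 is s = 4. Thus a = 5·4 = 20.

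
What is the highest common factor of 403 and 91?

13

403 = 13 · 31
91 = 7 · 13
Common: 13 = 13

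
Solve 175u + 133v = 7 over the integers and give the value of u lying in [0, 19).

16

gcd(175, 133) = 7 (Euclid: 175 = 1·133 + 42; 133 = 3·42 + 7; 42 = 6·7 + 0), and 7 | 7.
Extended Euclid: 175·(-3) + 133·(4) = 7. Scale by 1: u₀ = -3.
General solution u = u₀ + 19t; reducing mod 19 gives u = 16 (and v = -21).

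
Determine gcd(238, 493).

238 = 2 · 7 · 17
493 = 17 · 29
Common: 17 = 17

17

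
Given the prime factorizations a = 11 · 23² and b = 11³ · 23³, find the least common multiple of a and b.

16194277

max exponent per prime: 11³ · 23³ = 16194277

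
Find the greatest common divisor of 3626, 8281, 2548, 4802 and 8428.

49

gcd(3626, 8281): 8281 = 2·3626 + 1029; 3626 = 3·1029 + 539; 1029 = 1·539 + 490; 539 = 1·490 + 49; 490 = 10·49 + 0 → 49
gcd(49, 2548): 2548 = 52·49 + 0 → 49
gcd(49, 4802): 4802 = 98·49 + 0 → 49
gcd(49, 8428): 8428 = 172·49 + 0 → 49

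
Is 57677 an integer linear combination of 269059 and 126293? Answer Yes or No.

No

By Bézout, 269059p − 126293q = 57677 has integer solutions iff gcd(269059, 126293) | 57677.
Euclid: 269059 = 2·126293 + 16473; 126293 = 7·16473 + 10982; 16473 = 1·10982 + 5491; 10982 = 2·5491 + 0. gcd = 5491; 57677 mod 5491 = 2767. No.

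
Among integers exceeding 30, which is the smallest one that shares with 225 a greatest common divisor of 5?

gcd(k, 225) = 5 forces 5 | k; write k = 5s. Then gcd(5s, 5·45) = 5·gcd(s, 45), so need gcd(s, 45) = 1.
5s > 30 gives s ≥ 7. The least s ≥ 7 coprime to 45 is 7, so k = 5·7 = 35.

35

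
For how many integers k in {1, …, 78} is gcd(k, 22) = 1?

35

Prime factors of 22: 2, 11. Count integers ≤ 78 divisible by none of them.
By inclusion–exclusion: 78 − ⌊78/2⌋ − ⌊78/11⌋ + ⌊78/22⌋ = 35.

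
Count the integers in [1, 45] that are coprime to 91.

Prime factors of 91: 7, 13. Count integers ≤ 45 divisible by none of them.
By inclusion–exclusion: 45 − ⌊45/7⌋ − ⌊45/13⌋ + ⌊45/91⌋ = 36.

36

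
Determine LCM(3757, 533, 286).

3388814

lcm(3757, 533) = 3757·533/gcd = 2002481/13 = 154037
lcm(154037, 286) = 154037·286/gcd = 44054582/13 = 3388814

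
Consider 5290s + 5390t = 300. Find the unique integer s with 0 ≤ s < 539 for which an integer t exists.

536

gcd(5290, 5390) = 10 (Euclid: 5390 = 1·5290 + 100; 5290 = 52·100 + 90; 100 = 1·90 + 10; 90 = 9·10 + 0), and 10 | 300.
Extended Euclid: 5290·(-54) + 5390·(53) = 10. Scale by 30: s₀ = -1620.
General solution s = s₀ + 539k; reducing mod 539 gives s = 536 (and t = -526).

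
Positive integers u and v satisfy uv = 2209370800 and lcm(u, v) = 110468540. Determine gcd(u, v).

gcd·lcm = product, so gcd = 2209370800/110468540 = 20.

20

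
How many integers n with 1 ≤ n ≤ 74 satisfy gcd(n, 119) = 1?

Prime factors of 119: 7, 17. Count integers ≤ 74 divisible by none of them.
By inclusion–exclusion: 74 − ⌊74/7⌋ − ⌊74/17⌋ + ⌊74/119⌋ = 60.

60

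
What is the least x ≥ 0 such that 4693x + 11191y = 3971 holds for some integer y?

gcd(4693, 11191) = 361 (Euclid: 11191 = 2·4693 + 1805; 4693 = 2·1805 + 1083; 1805 = 1·1083 + 722; 1083 = 1·722 + 361; 722 = 2·361 + 0), and 361 | 3971.
Extended Euclid: 4693·(12) + 11191·(-5) = 361. Scale by 11: x₀ = 132.
General solution x = x₀ + 31t; reducing mod 31 gives x = 8 (and y = -3).

8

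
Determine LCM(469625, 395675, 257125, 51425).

52903725875

469625 = 5³ · 13 · 17²; 395675 = 5² · 7² · 17 · 19; 257125 = 5³ · 11² · 17; 51425 = 5² · 11² · 17
lcm takes max exponent of each prime: 5³ · 7² · 11² · 13 · 17² · 19 = 52903725875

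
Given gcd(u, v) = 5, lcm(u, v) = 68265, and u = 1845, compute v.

Using uv = gcd(u,v)·lcm(u,v) = 5·68265 = 341325, we get v = 341325/1845 = 185.

185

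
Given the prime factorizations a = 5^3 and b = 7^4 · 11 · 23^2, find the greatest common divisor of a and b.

1

min exponent per shared prime: (none) = 1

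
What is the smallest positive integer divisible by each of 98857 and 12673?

gcd first: 98857 = 7·12673 + 10146; 12673 = 1·10146 + 2527; 10146 = 4·2527 + 38; 2527 = 66·38 + 19; 38 = 2·19 + 0 → gcd = 19
lcm = 98857·12673/gcd = 1252814761/19 = 65937619

65937619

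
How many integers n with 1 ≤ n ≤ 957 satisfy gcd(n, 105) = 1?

437

Prime factors of 105: 3, 5, 7. Count integers ≤ 957 divisible by none of them.
By inclusion–exclusion: 957 − ⌊957/3⌋ − ⌊957/5⌋ − ⌊957/7⌋ + ⌊957/15⌋ + ⌊957/21⌋ + ⌊957/35⌋ − ⌊957/105⌋ = 437.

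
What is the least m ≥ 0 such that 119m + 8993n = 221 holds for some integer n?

153

Reduce mod 8993: 119m ≡ 221 (mod 8993). With g = gcd(119, 8993) = 17 dividing 221, divide through: 7m ≡ 13 (mod 529).
Since gcd(7, 529) = 1, m ≡ 13·(7)⁻¹ ≡ 153 (mod 529). Smallest non-negative: 153.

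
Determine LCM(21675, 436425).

126126825

21675 = 3 · 5² · 17²; 436425 = 3 · 5² · 11 · 23²
max exponents: 3 · 5² · 11 · 17² · 23² = 126126825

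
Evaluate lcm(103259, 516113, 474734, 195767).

103259 = 13³ · 47; 516113 = 13 · 29 · 37²; 474734 = 2 · 13 · 19 · 31²; 195767 = 11 · 13 · 37²
lcm takes max exponent of each prime: 2 · 11 · 13³ · 19 · 29 · 31² · 37² · 47 = 1646755150079182

1646755150079182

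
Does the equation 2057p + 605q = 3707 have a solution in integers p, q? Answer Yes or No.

No

By Bézout, 2057p + 605q = 3707 has integer solutions iff gcd(2057, 605) | 3707.
Euclid: 2057 = 3·605 + 242; 605 = 2·242 + 121; 242 = 2·121 + 0. gcd = 121; 3707 mod 121 = 77. No.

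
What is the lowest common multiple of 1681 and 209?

1681 = 41²; 209 = 11 · 19
max exponents: 11 · 19 · 41² = 351329

351329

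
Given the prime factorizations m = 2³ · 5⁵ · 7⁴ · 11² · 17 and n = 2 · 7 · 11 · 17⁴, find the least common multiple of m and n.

max exponent per prime: 2³ · 5⁵ · 7⁴ · 11² · 17⁴ = 606615111025000

606615111025000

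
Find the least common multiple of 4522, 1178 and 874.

3224186

4522 = 2 · 7 · 17 · 19; 1178 = 2 · 19 · 31; 874 = 2 · 19 · 23
lcm takes max exponent of each prime: 2 · 7 · 17 · 19 · 23 · 31 = 3224186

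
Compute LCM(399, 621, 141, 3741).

4840693137

399 = 3 · 7 · 19; 621 = 3³ · 23; 141 = 3 · 47; 3741 = 3 · 29 · 43
lcm takes max exponent of each prime: 3³ · 7 · 19 · 23 · 29 · 43 · 47 = 4840693137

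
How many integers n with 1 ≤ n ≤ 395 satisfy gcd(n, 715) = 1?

266

715 = 5·11·13. Inclusion–exclusion on these primes:
395 − ⌊395/5⌋ − ⌊395/11⌋ − ⌊395/13⌋ + ⌊395/55⌋ + ⌊395/65⌋ + ⌊395/143⌋ − ⌊395/715⌋ = 266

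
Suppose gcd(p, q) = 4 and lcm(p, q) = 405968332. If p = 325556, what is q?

p·q = gcd·lcm = 4·405968332 = 1623873328, so q = 1623873328/325556 = 4988.

4988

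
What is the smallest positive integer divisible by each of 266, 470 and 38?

266 = 2 · 7 · 19; 470 = 2 · 5 · 47; 38 = 2 · 19
lcm takes max exponent of each prime: 2 · 5 · 7 · 19 · 47 = 62510

62510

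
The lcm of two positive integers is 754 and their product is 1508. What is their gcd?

gcd·lcm = product, so gcd = 1508/754 = 2.

2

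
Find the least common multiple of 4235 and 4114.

143990

4235 = 5 · 7 · 11²; 4114 = 2 · 11² · 17
max exponents: 2 · 5 · 7 · 11² · 17 = 143990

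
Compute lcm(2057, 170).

20570

2057 = 11² · 17; 170 = 2 · 5 · 17
max exponents: 2 · 5 · 11² · 17 = 20570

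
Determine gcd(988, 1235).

Euclid: 1235 = 1·988 + 247; 988 = 4·247 + 0. Last nonzero remainder: 247.

247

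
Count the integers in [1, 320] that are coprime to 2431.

253

Prime factors of 2431: 11, 13, 17. Count integers ≤ 320 divisible by none of them.
By inclusion–exclusion: 320 − ⌊320/11⌋ − ⌊320/13⌋ − ⌊320/17⌋ + ⌊320/143⌋ + ⌊320/187⌋ + ⌊320/221⌋ − ⌊320/2431⌋ = 253.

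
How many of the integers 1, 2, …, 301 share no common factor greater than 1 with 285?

153

285 = 3·5·19. Inclusion–exclusion on these primes:
301 − ⌊301/3⌋ − ⌊301/5⌋ − ⌊301/19⌋ + ⌊301/15⌋ + ⌊301/57⌋ + ⌊301/95⌋ − ⌊301/285⌋ = 153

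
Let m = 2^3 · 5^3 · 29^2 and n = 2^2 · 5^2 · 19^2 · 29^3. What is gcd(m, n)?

84100

min exponent per shared prime: 2^2 · 5^2 · 29^2 = 84100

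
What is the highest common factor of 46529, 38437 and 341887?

46529 = 7 · 17² · 23; 38437 = 7 · 17² · 19; 341887 = 7 · 13² · 17²
gcd takes min exponent of each prime: 7 · 17² = 2023

2023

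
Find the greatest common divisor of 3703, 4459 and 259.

7

gcd(3703, 4459): 4459 = 1·3703 + 756; 3703 = 4·756 + 679; 756 = 1·679 + 77; 679 = 8·77 + 63; 77 = 1·63 + 14; 63 = 4·14 + 7; 14 = 2·7 + 0 → 7
gcd(7, 259): 259 = 37·7 + 0 → 7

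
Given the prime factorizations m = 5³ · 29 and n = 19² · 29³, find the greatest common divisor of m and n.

min exponent per shared prime: 29 = 29

29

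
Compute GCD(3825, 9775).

425

3825 = 3² · 5² · 17
9775 = 5² · 17 · 23
Common: 5² · 17 = 425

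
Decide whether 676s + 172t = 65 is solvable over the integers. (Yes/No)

No

gcd(676, 172): 676 = 3·172 + 160; 172 = 1·160 + 12; 160 = 13·12 + 4; 12 = 3·4 + 0 → 4
4 does not divide 65, so a solution does not exist.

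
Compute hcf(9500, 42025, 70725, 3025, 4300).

gcd(9500, 42025): 42025 = 4·9500 + 4025; 9500 = 2·4025 + 1450; 4025 = 2·1450 + 1125; 1450 = 1·1125 + 325; 1125 = 3·325 + 150; 325 = 2·150 + 25; 150 = 6·25 + 0 → 25
gcd(25, 70725): 70725 = 2829·25 + 0 → 25
gcd(25, 3025): 3025 = 121·25 + 0 → 25
gcd(25, 4300): 4300 = 172·25 + 0 → 25

25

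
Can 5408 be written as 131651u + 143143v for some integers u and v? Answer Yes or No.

Yes

gcd(131651, 143143): 143143 = 1·131651 + 11492; 131651 = 11·11492 + 5239; 11492 = 2·5239 + 1014; 5239 = 5·1014 + 169; 1014 = 6·169 + 0 → 169
169 divides 5408, so a solution exists.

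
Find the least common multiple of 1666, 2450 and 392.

166600

1666 = 2 · 7² · 17; 2450 = 2 · 5² · 7²; 392 = 2³ · 7²
lcm takes max exponent of each prime: 2³ · 5² · 7² · 17 = 166600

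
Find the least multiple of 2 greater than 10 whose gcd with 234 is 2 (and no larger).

234 = 2·117. Any k with gcd(k, 234) = 2 is a multiple of 2, say 2s, with s coprime to 117.
Need s > 10/2, so s ≥ 6. First s ≥ 6 with gcd(s, 117) = 1 is s = 7. Thus k = 2·7 = 14.

14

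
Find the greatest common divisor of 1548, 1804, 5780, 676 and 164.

1548 = 2² · 3² · 43; 1804 = 2² · 11 · 41; 5780 = 2² · 5 · 17²; 676 = 2² · 13²; 164 = 2² · 41
gcd takes min exponent of each prime: 2² = 4

4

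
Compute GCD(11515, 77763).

49

Euclid: 77763 = 6·11515 + 8673; 11515 = 1·8673 + 2842; 8673 = 3·2842 + 147; 2842 = 19·147 + 49; 147 = 3·49 + 0. Last nonzero remainder: 49.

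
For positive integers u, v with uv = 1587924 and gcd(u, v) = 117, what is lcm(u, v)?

gcd·lcm = product, so lcm = 1587924/117 = 13572.

13572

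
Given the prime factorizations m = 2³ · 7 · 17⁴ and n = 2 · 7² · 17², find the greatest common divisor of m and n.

min exponent per shared prime: 2 · 7 · 17² = 4046

4046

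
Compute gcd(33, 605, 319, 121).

11

33 = 3 · 11; 605 = 5 · 11²; 319 = 11 · 29; 121 = 11²
gcd takes min exponent of each prime: 11 = 11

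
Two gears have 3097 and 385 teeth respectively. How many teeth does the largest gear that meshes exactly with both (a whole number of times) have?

3097 = 19 · 163
385 = 5 · 7 · 11
Common: 1 = 1

1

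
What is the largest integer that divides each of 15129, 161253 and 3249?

15129 = 3² · 41²; 161253 = 3² · 19 · 23 · 41; 3249 = 3² · 19²
gcd takes min exponent of each prime: 3² = 9

9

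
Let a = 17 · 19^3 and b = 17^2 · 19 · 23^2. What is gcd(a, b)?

min exponent per shared prime: 17 · 19 = 323

323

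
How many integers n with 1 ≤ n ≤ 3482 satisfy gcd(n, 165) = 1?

Prime factors of 165: 3, 5, 11. Count integers ≤ 3482 divisible by none of them.
By inclusion–exclusion: 3482 − ⌊3482/3⌋ − ⌊3482/5⌋ − ⌊3482/11⌋ + ⌊3482/15⌋ + ⌊3482/33⌋ + ⌊3482/55⌋ − ⌊3482/165⌋ = 1689.

1689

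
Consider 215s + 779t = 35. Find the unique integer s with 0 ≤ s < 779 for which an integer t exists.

Reduce mod 779: 215s ≡ 35 (mod 779). With g = gcd(215, 779) = 1 dividing 35, divide through: 215s ≡ 35 (mod 779).
Since gcd(215, 779) = 1, s ≡ 35·(215)⁻¹ ≡ 598 (mod 779). Smallest non-negative: 598.

598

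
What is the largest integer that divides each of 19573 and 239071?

19573 = 23² · 37
239071 = 7³ · 17 · 41
Common: 1 = 1

1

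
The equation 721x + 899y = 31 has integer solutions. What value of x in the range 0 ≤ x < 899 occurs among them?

Euclid: 899 = 1·721 + 178; 721 = 4·178 + 9; 178 = 19·9 + 7; 9 = 1·7 + 2; 7 = 3·2 + 1; 2 = 2·1 + 0 → gcd = 1; 31 = 1·31.
Back-substitution yields 721·(-399) + 899·(320) = 1, so one solution is x = -399·31 = -12369, y = 320·31 = 9920.
Solutions in x differ by 899/1 = 899; the one in [0, 899) is -12369 mod 899 = 217.

217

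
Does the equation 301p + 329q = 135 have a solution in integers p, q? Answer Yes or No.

No

gcd(301, 329): 329 = 1·301 + 28; 301 = 10·28 + 21; 28 = 1·21 + 7; 21 = 3·7 + 0 → 7
7 does not divide 135, so a solution does not exist.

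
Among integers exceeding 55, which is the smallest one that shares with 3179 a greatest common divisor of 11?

66

3179 = 11·289. Any x with gcd(x, 3179) = 11 is a multiple of 11, say 11s, with s coprime to 289.
Need s > 55/11, so s ≥ 6. First s ≥ 6 with gcd(s, 289) = 1 is s = 6. Thus x = 11·6 = 66.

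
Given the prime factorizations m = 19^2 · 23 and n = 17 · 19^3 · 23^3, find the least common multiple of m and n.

max exponent per prime: 17 · 19^3 · 23^3 = 1418708701

1418708701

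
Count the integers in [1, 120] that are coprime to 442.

51

442 = 2·13·17. Inclusion–exclusion on these primes:
120 − ⌊120/2⌋ − ⌊120/13⌋ − ⌊120/17⌋ + ⌊120/26⌋ + ⌊120/34⌋ + ⌊120/221⌋ − ⌊120/442⌋ = 51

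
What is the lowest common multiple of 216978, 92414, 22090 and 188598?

216978 = 2 · 3 · 29² · 43; 92414 = 2 · 7² · 23 · 41; 22090 = 2 · 5 · 47²; 188598 = 2 · 3 · 17 · 43²
lcm takes max exponent of each prime: 2 · 3 · 5 · 7² · 17 · 23 · 29² · 41 · 43² · 47² = 80948083629247170

80948083629247170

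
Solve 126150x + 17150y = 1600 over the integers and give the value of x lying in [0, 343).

34

Reduce mod 17150: 126150x ≡ 1600 (mod 17150). With g = gcd(126150, 17150) = 50 dividing 1600, divide through: 2523x ≡ 32 (mod 343).
Since gcd(2523, 343) = 1, x ≡ 32·(2523)⁻¹ ≡ 34 (mod 343). Smallest non-negative: 34.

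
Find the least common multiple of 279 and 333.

10323

gcd first: 333 = 1·279 + 54; 279 = 5·54 + 9; 54 = 6·9 + 0 → gcd = 9
lcm = 279·333/gcd = 92907/9 = 10323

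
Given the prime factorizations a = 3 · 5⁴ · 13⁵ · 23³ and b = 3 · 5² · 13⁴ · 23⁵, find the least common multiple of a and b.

4480817065310625

max exponent per prime: 3 · 5⁴ · 13⁵ · 23⁵ = 4480817065310625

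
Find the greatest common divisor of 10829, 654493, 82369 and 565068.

gcd(10829, 654493): 654493 = 60·10829 + 4753; 10829 = 2·4753 + 1323; 4753 = 3·1323 + 784; 1323 = 1·784 + 539; 784 = 1·539 + 245; 539 = 2·245 + 49; 245 = 5·49 + 0 → 49
gcd(49, 82369): 82369 = 1681·49 + 0 → 49
gcd(49, 565068): 565068 = 11532·49 + 0 → 49

49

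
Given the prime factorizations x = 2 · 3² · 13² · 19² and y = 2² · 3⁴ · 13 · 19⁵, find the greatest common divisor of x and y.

min exponent per shared prime: 2 · 3² · 13 · 19² = 84474

84474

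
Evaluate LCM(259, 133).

gcd first: 259 = 1·133 + 126; 133 = 1·126 + 7; 126 = 18·7 + 0 → gcd = 7
lcm = 259·133/gcd = 34447/7 = 4921

4921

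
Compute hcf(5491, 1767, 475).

gcd(5491, 1767): 5491 = 3·1767 + 190; 1767 = 9·190 + 57; 190 = 3·57 + 19; 57 = 3·19 + 0 → 19
gcd(19, 475): 475 = 25·19 + 0 → 19

19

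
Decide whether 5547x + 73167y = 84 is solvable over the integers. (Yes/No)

gcd(5547, 73167): 73167 = 13·5547 + 1056; 5547 = 5·1056 + 267; 1056 = 3·267 + 255; 267 = 1·255 + 12; 255 = 21·12 + 3; 12 = 4·3 + 0 → 3
3 divides 84, so a solution exists.

Yes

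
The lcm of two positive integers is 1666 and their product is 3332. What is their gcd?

2

From gcd × lcm = pq: gcd = 3332 / 1666 = 2.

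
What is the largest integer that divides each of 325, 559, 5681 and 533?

13

gcd(325, 559): 559 = 1·325 + 234; 325 = 1·234 + 91; 234 = 2·91 + 52; 91 = 1·52 + 39; 52 = 1·39 + 13; 39 = 3·13 + 0 → 13
gcd(13, 5681): 5681 = 437·13 + 0 → 13
gcd(13, 533): 533 = 41·13 + 0 → 13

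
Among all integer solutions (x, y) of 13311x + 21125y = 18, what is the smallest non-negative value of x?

Euclid: 21125 = 1·13311 + 7814; 13311 = 1·7814 + 5497; 7814 = 1·5497 + 2317; 5497 = 2·2317 + 863; 2317 = 2·863 + 591; 863 = 1·591 + 272; 591 = 2·272 + 47; 272 = 5·47 + 37; 47 = 1·37 + 10; 37 = 3·10 + 7; 10 = 1·7 + 3; 7 = 2·3 + 1; 3 = 3·1 + 0 → gcd = 1; 18 = 1·18.
Back-substitution yields 13311·(6291) + 21125·(-3964) = 1, so one solution is x = 6291·18 = 113238, y = -3964·18 = -71352.
Solutions in x differ by 21125/1 = 21125; the one in [0, 21125) is 113238 mod 21125 = 7613.

7613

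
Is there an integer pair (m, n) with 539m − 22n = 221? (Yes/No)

No

gcd(539, 22): 539 = 24·22 + 11; 22 = 2·11 + 0 → 11
11 does not divide 221, so a solution does not exist.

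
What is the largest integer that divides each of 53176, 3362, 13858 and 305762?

2

gcd(53176, 3362): 53176 = 15·3362 + 2746; 3362 = 1·2746 + 616; 2746 = 4·616 + 282; 616 = 2·282 + 52; 282 = 5·52 + 22; 52 = 2·22 + 8; 22 = 2·8 + 6; 8 = 1·6 + 2; 6 = 3·2 + 0 → 2
gcd(2, 13858): 13858 = 6929·2 + 0 → 2
gcd(2, 305762): 305762 = 152881·2 + 0 → 2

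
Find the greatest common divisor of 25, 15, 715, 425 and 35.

5

25 = 5²; 15 = 3 · 5; 715 = 5 · 11 · 13; 425 = 5² · 17; 35 = 5 · 7
gcd takes min exponent of each prime: 5 = 5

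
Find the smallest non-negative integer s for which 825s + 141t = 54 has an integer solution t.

31

Euclid: 825 = 5·141 + 120; 141 = 1·120 + 21; 120 = 5·21 + 15; 21 = 1·15 + 6; 15 = 2·6 + 3; 6 = 2·3 + 0 → gcd = 3; 54 = 3·18.
Back-substitution yields 825·(20) + 141·(-117) = 3, so one solution is s = 20·18 = 360, t = -117·18 = -2106.
Solutions in s differ by 141/3 = 47; the one in [0, 47) is 360 mod 47 = 31.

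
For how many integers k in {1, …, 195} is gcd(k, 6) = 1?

65

Prime factors of 6: 2, 3. Count integers ≤ 195 divisible by none of them.
By inclusion–exclusion: 195 − ⌊195/2⌋ − ⌊195/3⌋ + ⌊195/6⌋ = 65.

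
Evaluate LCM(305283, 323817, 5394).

lcm(305283, 323817) = 305283·323817/gcd = 98855825211/3 = 32951941737
lcm(32951941737, 5394) = 32951941737·5394/gcd = 177742773729378/87 = 2043020387694

2043020387694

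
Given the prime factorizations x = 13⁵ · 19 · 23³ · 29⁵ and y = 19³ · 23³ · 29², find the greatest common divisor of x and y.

min exponent per shared prime: 19 · 23³ · 29² = 194416493

194416493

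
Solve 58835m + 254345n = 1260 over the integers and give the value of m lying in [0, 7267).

1686

Reduce mod 254345: 58835m ≡ 1260 (mod 254345). With g = gcd(58835, 254345) = 35 dividing 1260, divide through: 1681m ≡ 36 (mod 7267).
Since gcd(1681, 7267) = 1, m ≡ 36·(1681)⁻¹ ≡ 1686 (mod 7267). Smallest non-negative: 1686.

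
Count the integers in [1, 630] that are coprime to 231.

231 = 3·7·11. Inclusion–exclusion on these primes:
630 − ⌊630/3⌋ − ⌊630/7⌋ − ⌊630/11⌋ + ⌊630/21⌋ + ⌊630/33⌋ + ⌊630/77⌋ − ⌊630/231⌋ = 328

328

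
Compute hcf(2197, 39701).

Euclid: 39701 = 18·2197 + 155; 2197 = 14·155 + 27; 155 = 5·27 + 20; 27 = 1·20 + 7; 20 = 2·7 + 6; 7 = 1·6 + 1; 6 = 6·1 + 0. Last nonzero remainder: 1.

1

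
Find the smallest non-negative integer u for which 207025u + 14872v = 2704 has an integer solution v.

48

Reduce mod 14872: 207025u ≡ 2704 (mod 14872). With g = gcd(207025, 14872) = 169 dividing 2704, divide through: 1225u ≡ 16 (mod 88).
Since gcd(1225, 88) = 1, u ≡ 16·(1225)⁻¹ ≡ 48 (mod 88). Smallest non-negative: 48.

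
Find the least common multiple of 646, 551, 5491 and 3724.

646 = 2 · 17 · 19; 551 = 19 · 29; 5491 = 17² · 19; 3724 = 2² · 7² · 19
lcm takes max exponent of each prime: 2² · 7² · 17² · 19 · 29 = 31210844

31210844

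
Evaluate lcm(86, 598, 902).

86 = 2 · 43; 598 = 2 · 13 · 23; 902 = 2 · 11 · 41
lcm takes max exponent of each prime: 2 · 11 · 13 · 23 · 41 · 43 = 11597014

11597014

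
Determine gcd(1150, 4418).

2

1150 = 2 · 5² · 23
4418 = 2 · 47²
Common: 2 = 2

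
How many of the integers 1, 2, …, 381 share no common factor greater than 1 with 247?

333

247 = 13·19. Inclusion–exclusion on these primes:
381 − ⌊381/13⌋ − ⌊381/19⌋ + ⌊381/247⌋ = 333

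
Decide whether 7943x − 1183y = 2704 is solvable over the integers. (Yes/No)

gcd(7943, 1183): 7943 = 6·1183 + 845; 1183 = 1·845 + 338; 845 = 2·338 + 169; 338 = 2·169 + 0 → 169
169 divides 2704, so a solution exists.

Yes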